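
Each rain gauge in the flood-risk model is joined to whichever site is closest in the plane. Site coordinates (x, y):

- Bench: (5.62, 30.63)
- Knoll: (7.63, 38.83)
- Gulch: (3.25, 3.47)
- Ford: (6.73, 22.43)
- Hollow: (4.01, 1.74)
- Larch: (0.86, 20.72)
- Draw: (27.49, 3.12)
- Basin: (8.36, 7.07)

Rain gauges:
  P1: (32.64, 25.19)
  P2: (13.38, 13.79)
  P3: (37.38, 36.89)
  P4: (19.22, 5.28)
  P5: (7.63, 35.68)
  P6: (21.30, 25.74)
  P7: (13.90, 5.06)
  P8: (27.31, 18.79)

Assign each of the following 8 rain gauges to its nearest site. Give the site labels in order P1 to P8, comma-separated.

P1 → Draw (d²=513.61)
P2 → Basin (d²=70.36)
P3 → Knoll (d²=888.83)
P4 → Draw (d²=73.06)
P5 → Knoll (d²=9.92)
P6 → Ford (d²=223.24)
P7 → Basin (d²=34.73)
P8 → Draw (d²=245.58)

Draw, Basin, Knoll, Draw, Knoll, Ford, Basin, Draw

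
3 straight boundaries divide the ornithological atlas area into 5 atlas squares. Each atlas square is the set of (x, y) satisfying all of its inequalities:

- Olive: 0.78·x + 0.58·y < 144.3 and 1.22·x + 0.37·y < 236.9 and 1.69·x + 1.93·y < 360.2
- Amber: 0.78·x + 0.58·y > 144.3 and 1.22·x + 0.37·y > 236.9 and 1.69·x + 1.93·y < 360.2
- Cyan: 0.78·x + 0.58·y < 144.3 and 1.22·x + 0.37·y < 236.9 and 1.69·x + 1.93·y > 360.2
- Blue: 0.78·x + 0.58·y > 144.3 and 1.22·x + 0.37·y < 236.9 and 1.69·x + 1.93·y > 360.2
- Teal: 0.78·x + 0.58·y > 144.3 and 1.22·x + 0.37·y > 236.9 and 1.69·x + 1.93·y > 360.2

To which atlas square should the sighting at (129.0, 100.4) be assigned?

Blue

0.78·129.0 + 0.58·100.4 = 158.852, which is > 144.3
1.22·129.0 + 0.37·100.4 = 194.528, which is < 236.9
1.69·129.0 + 1.93·100.4 = 411.782, which is > 360.2
This sign pattern matches Blue.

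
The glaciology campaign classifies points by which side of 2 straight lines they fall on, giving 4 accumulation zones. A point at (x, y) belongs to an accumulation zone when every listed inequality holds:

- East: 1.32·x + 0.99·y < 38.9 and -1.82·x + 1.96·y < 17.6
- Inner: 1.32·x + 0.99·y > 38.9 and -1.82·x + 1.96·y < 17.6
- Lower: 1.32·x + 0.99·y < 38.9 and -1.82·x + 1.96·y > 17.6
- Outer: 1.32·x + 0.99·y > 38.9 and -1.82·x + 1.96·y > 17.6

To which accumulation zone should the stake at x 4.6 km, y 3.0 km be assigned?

1.32·4.6 + 0.99·3.0 = 9.042, which is < 38.9
-1.82·4.6 + 1.96·3.0 = -2.492, which is < 17.6
This sign pattern matches East.

East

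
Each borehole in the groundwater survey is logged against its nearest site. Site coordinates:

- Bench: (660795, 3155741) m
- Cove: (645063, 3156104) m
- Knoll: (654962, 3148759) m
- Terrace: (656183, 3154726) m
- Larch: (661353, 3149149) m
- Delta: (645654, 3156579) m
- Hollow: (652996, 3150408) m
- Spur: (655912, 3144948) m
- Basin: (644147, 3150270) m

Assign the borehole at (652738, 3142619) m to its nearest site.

Spur

Squared distances to each site:
Bench: 237102133.000; Cove: 240750850.000; Knoll: 42645776.000; Terrace: 158447474.000; Larch: 116859125.000; Delta: 245064656.000; Hollow: 60735085.000; Spur: 15498517.000; Basin: 132343082.000.
Minimum at Spur.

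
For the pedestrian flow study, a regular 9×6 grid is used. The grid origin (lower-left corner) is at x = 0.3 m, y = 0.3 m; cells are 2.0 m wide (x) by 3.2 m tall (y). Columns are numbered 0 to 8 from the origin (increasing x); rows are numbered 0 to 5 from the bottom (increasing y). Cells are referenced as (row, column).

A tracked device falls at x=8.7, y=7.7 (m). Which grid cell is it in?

Column index: ⌊(8.7 − 0.3) / 2.0⌋ = ⌊4.200⌋ = 4
Row offset from origin: ⌊(7.7 − 0.3) / 3.2⌋ = ⌊2.312⌋ = 2 → row 2

(2, 4)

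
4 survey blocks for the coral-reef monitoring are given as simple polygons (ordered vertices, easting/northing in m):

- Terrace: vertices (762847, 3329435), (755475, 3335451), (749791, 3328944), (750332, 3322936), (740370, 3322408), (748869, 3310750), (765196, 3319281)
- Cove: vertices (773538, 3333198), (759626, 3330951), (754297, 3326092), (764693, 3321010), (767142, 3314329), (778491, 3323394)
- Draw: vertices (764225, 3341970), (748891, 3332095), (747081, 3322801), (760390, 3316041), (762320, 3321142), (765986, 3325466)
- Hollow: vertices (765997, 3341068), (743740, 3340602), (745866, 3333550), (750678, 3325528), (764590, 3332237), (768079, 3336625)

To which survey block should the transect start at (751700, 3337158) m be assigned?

Hollow

Cast a ray rightward from (751700, 3337158). For each polygon, the edges (by vertex number in listed order) whose endpoints lie on opposite sides of northing = 3337158, where each meets that height, and whether that is right or left of the point:
Terrace: no edge straddles that height → 0 crossings.
Cove: no edge straddles that height → 0 crossings.
Draw: 1–2 at easting≈756752.9 (right), 6–1 at easting≈764738.4 (right) → 2 crossings.
Hollow: 2–3 at easting≈744778.3 (left), 6–1 at easting≈767829.2 (right) → 1 crossing.
Only Hollow has an odd count, so the point is inside Hollow.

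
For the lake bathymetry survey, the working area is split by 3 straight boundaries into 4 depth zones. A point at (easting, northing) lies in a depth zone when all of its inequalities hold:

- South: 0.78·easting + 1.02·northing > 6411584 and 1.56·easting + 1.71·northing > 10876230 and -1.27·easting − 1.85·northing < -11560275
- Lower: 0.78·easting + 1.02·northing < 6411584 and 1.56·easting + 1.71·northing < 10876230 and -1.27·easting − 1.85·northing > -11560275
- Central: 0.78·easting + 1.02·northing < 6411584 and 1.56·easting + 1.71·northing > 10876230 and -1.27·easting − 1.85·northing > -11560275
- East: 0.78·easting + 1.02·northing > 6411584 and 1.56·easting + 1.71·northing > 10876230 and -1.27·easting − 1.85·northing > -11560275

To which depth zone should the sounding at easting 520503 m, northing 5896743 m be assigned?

South

0.78·520503 + 1.02·5896743 = 6420670.200, which is > 6411584
1.56·520503 + 1.71·5896743 = 10895415.210, which is > 10876230
-1.27·520503 − 1.85·5896743 = -11570013.360, which is < -11560275
This sign pattern matches South.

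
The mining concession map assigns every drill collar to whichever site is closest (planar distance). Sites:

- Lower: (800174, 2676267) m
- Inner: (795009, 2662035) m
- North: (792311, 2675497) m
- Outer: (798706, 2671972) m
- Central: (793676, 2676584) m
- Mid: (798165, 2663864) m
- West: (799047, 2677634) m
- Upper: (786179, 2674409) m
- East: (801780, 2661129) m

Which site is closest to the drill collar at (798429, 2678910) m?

West

Squared distances to each site:
Lower: 10030474.000; Inner: 296462025.000; North: 49078493.000; Outer: 48212573.000; Central: 28001285.000; Mid: 226451812.000; West: 2010100.000; Upper: 170321501.000; East: 327393162.000.
Minimum at West.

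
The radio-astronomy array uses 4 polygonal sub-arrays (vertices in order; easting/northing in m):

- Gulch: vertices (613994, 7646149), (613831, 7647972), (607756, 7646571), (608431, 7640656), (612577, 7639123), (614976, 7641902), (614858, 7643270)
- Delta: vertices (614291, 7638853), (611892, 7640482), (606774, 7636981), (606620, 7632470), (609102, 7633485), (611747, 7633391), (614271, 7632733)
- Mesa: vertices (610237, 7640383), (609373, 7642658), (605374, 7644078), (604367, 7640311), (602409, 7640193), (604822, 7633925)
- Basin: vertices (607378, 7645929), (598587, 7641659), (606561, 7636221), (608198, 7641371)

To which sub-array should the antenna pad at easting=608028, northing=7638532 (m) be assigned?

Mesa

Cast a ray rightward from (608028, 7638532). For each polygon, the edges (by vertex number in listed order) whose endpoints lie on opposite sides of northing = 7638532, where each meets that height, and whether that is right or left of the point:
Gulch: no edge straddles that height → 0 crossings.
Delta: 2–3 at easting≈609041.4 (right), 7–1 at easting≈614290.0 (right) → 2 crossings.
Mesa: 5–6 at easting≈603048.4 (left), 6–1 at easting≈608684.9 (right) → 1 crossing.
Basin: 2–3 at easting≈603172.3 (left), 3–4 at easting≈607295.6 (left) → 0 crossings.
Only Mesa has an odd count, so the point is inside Mesa.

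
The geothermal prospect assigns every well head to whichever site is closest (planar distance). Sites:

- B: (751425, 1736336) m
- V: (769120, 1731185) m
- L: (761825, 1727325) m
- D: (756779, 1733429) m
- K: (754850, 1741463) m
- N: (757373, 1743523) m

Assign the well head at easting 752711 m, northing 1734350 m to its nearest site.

Squared distances to each site:
B: 5597992.000; V: 279272506.000; L: 132415621.000; D: 17396865.000; K: 55170090.000; N: 105878173.000.
Minimum at B.

B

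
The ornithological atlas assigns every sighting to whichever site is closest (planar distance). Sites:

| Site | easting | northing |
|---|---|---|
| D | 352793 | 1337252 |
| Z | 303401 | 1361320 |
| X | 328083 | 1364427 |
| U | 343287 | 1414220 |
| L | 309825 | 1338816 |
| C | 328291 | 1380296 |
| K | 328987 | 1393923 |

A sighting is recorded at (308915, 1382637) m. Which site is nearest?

Squared distances to each site:
D: 3985077109.000; Z: 484818685.000; X: 699016324.000; U: 2178920273.000; L: 1921108141.000; C: 380909657.000; K: 530258980.000.
Minimum at C.

C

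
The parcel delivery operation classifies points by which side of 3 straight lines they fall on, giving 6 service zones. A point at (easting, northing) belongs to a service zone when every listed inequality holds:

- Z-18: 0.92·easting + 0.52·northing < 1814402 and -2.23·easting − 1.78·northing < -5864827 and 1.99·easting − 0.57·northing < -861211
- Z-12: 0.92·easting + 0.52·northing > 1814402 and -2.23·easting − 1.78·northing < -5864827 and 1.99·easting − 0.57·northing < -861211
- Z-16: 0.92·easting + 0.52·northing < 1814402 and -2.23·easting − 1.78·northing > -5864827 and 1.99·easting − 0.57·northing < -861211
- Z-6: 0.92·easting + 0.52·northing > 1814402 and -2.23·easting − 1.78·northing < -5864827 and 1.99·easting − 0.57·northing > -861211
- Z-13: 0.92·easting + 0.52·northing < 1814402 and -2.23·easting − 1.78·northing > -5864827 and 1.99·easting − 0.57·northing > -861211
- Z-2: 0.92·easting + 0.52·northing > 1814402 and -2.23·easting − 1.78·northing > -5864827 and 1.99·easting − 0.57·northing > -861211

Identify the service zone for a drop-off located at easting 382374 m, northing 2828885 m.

0.92·382374 + 0.52·2828885 = 1822804.280, which is > 1814402
-2.23·382374 − 1.78·2828885 = -5888109.320, which is < -5864827
1.99·382374 − 0.57·2828885 = -851540.190, which is > -861211
This sign pattern matches Z-6.

Z-6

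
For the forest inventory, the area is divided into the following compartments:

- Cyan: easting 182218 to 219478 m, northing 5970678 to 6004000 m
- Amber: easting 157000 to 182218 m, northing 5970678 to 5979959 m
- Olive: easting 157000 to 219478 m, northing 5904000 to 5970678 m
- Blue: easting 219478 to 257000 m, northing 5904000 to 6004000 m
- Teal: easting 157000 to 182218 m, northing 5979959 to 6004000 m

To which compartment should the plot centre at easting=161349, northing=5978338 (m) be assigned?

Amber

The point has easting = 161349 and northing = 5978338.
Only Amber satisfies 157000 ≤ easting ≤ 182218 and 5970678 ≤ northing ≤ 5979959.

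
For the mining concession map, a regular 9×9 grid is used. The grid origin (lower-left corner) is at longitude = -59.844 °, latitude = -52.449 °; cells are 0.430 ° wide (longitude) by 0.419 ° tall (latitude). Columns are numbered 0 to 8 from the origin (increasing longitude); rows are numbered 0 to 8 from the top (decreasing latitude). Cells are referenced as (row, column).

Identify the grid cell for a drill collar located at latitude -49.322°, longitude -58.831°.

(1, 2)

Column index: ⌊(-58.831 − -59.844) / 0.430⌋ = ⌊2.356⌋ = 2
Row offset from origin: ⌊(-49.322 − -52.449) / 0.419⌋ = ⌊7.463⌋ = 7 → row 1 (counted from top)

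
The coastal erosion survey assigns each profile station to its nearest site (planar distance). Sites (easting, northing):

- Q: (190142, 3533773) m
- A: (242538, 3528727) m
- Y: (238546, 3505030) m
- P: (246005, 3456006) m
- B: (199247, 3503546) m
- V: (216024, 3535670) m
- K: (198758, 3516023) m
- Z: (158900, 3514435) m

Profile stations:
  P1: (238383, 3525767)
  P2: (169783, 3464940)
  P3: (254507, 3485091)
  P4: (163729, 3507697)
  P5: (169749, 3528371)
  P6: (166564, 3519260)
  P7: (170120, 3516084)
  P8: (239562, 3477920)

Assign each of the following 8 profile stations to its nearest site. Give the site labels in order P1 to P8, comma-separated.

A, B, Y, Z, Z, Z, Z, P

P1 → A (d²=26025625.00)
P2 → B (d²=2358550532.00)
P3 → Y (d²=652317242.00)
P4 → Z (d²=68719885.00)
P5 → Z (d²=311912897.00)
P6 → Z (d²=82017521.00)
P7 → Z (d²=128607601.00)
P8 → P (d²=521735645.00)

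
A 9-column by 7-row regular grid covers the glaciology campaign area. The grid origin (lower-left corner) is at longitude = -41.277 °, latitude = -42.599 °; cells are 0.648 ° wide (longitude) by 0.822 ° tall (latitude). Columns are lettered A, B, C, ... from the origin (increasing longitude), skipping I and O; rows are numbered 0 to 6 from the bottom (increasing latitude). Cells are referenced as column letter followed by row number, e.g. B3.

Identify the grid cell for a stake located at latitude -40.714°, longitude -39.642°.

C2

Column index: ⌊(-39.642 − -41.277) / 0.648⌋ = ⌊2.523⌋ = 2 → column C
Row offset from origin: ⌊(-40.714 − -42.599) / 0.822⌋ = ⌊2.293⌋ = 2 → row 2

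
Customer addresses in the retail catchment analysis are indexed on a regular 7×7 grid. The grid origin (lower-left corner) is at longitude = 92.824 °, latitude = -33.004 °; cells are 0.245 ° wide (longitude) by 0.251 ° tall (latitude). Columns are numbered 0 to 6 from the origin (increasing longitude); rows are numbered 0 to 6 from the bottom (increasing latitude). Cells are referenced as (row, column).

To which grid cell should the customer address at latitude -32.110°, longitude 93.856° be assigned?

(3, 4)

Column index: ⌊(93.856 − 92.824) / 0.245⌋ = ⌊4.212⌋ = 4
Row offset from origin: ⌊(-32.110 − -33.004) / 0.251⌋ = ⌊3.562⌋ = 3 → row 3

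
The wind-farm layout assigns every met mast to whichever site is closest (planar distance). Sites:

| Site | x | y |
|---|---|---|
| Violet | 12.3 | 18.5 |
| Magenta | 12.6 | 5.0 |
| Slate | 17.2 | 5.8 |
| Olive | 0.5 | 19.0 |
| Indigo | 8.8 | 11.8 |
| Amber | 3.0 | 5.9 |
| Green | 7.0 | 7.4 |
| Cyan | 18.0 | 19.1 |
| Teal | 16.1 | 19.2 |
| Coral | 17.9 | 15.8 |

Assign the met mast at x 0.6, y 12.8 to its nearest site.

Squared distances to each site:
Violet: 169.380; Magenta: 204.840; Slate: 324.560; Olive: 38.450; Indigo: 68.240; Amber: 53.370; Green: 70.120; Cyan: 342.450; Teal: 281.210; Coral: 308.290.
Minimum at Olive.

Olive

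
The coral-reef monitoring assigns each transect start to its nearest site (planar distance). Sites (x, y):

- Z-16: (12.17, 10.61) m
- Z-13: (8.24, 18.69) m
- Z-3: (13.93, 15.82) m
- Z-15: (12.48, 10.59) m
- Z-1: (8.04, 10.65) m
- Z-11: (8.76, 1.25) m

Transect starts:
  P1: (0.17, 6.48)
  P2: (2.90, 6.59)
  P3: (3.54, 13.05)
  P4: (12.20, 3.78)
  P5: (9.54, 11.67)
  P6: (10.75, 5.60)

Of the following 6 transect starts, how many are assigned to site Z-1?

4

P1 → Z-1
P2 → Z-1
P3 → Z-1
P4 → Z-11
P5 → Z-1
P6 → Z-11
4 of the 6 go to Z-1.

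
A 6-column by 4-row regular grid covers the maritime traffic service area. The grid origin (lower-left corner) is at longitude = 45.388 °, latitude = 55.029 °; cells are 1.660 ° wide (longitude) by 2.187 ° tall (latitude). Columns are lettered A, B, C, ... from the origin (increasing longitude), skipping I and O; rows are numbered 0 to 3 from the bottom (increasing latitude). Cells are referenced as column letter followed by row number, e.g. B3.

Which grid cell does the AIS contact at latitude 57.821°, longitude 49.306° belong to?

Column index: ⌊(49.306 − 45.388) / 1.660⌋ = ⌊2.360⌋ = 2 → column C
Row offset from origin: ⌊(57.821 − 55.029) / 2.187⌋ = ⌊1.277⌋ = 1 → row 1

C1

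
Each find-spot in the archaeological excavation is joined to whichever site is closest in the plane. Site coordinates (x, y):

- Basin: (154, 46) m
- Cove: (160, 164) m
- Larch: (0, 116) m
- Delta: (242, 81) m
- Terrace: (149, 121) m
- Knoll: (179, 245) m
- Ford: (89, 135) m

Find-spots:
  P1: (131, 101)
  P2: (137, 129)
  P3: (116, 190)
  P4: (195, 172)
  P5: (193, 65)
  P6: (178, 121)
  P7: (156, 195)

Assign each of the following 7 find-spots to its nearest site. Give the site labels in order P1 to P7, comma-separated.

Terrace, Terrace, Cove, Cove, Basin, Terrace, Cove

P1 → Terrace (d²=724.00)
P2 → Terrace (d²=208.00)
P3 → Cove (d²=2612.00)
P4 → Cove (d²=1289.00)
P5 → Basin (d²=1882.00)
P6 → Terrace (d²=841.00)
P7 → Cove (d²=977.00)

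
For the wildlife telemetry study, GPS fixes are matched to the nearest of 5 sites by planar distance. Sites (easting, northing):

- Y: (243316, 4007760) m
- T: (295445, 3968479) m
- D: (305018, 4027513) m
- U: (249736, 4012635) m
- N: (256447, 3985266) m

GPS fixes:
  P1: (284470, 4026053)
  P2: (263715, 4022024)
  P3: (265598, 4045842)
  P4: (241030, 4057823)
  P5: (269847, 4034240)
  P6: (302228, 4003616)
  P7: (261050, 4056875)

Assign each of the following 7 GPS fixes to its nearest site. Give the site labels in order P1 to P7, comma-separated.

D, U, U, U, U, D, U

P1 → D (d²=424351904.00)
P2 → U (d²=283565762.00)
P3 → U (d²=1354307893.00)
P4 → U (d²=2117749780.00)
P5 → U (d²=871228346.00)
P6 → D (d²=578850709.00)
P7 → U (d²=2085184196.00)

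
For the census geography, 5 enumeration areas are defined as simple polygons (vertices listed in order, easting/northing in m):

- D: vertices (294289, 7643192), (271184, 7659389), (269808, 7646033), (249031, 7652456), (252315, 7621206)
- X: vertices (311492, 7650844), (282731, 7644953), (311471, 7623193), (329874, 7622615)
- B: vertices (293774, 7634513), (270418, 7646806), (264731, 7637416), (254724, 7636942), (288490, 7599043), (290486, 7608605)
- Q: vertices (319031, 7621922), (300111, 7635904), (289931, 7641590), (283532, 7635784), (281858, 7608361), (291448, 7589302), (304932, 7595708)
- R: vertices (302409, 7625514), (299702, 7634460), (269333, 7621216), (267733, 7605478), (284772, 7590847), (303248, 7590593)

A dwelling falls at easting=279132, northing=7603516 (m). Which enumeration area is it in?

R

Cast a ray rightward from (279132, 7603516). For each polygon, the edges (by vertex number in listed order) whose endpoints lie on opposite sides of northing = 7603516, where each meets that height, and whether that is right or left of the point:
D: no edge straddles that height → 0 crossings.
X: no edge straddles that height → 0 crossings.
B: 4–5 at easting≈284504.8 (right), 5–6 at easting≈289423.7 (right) → 2 crossings.
Q: 5–6 at easting≈284295.9 (right), 7–1 at easting≈309131.5 (right) → 2 crossings.
R: 4–5 at easting≈270017.9 (left), 6–1 at easting≈302937.5 (right) → 1 crossing.
Only R has an odd count, so the point is inside R.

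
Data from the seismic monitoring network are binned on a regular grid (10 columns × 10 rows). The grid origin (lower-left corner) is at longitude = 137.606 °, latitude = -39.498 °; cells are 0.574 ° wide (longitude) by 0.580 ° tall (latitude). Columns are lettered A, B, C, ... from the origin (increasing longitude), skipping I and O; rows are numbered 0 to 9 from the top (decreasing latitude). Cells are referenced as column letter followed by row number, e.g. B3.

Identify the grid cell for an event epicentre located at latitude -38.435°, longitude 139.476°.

D8

Column index: ⌊(139.476 − 137.606) / 0.574⌋ = ⌊3.258⌋ = 3 → column D
Row offset from origin: ⌊(-38.435 − -39.498) / 0.580⌋ = ⌊1.833⌋ = 1 → row 8 (counted from top)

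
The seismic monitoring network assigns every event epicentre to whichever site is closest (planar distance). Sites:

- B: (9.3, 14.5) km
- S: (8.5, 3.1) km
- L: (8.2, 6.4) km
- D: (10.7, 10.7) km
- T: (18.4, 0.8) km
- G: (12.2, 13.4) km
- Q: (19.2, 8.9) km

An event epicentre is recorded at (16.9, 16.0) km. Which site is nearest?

Squared distances to each site:
B: 60.010; S: 236.970; L: 167.850; D: 66.530; T: 233.290; G: 28.850; Q: 55.700.
Minimum at G.

G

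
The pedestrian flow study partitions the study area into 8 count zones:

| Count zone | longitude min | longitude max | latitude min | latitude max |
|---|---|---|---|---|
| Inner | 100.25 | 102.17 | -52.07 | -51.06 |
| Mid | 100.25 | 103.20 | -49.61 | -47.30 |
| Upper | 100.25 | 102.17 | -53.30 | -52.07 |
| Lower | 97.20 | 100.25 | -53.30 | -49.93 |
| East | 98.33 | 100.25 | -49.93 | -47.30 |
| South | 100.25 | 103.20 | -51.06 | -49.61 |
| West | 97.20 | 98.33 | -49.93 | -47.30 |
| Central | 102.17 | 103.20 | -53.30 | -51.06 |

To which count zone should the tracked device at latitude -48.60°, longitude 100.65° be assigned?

The point has longitude = 100.65 and latitude = -48.60.
Only Mid satisfies 100.25 ≤ longitude ≤ 103.20 and -49.61 ≤ latitude ≤ -47.30.

Mid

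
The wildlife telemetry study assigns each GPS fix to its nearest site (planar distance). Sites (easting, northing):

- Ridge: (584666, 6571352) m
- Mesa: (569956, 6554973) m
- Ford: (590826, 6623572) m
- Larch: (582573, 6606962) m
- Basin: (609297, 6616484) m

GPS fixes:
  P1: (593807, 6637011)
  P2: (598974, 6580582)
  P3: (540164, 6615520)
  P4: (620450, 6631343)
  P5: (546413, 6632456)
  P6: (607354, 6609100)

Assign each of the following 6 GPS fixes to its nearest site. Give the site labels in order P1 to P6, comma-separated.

P1 → Ford (d²=189493082.00)
P2 → Ridge (d²=289911764.00)
P3 → Larch (d²=1871762645.00)
P4 → Basin (d²=345179290.00)
P5 → Larch (d²=1957489636.00)
P6 → Basin (d²=58298705.00)

Ford, Ridge, Larch, Basin, Larch, Basin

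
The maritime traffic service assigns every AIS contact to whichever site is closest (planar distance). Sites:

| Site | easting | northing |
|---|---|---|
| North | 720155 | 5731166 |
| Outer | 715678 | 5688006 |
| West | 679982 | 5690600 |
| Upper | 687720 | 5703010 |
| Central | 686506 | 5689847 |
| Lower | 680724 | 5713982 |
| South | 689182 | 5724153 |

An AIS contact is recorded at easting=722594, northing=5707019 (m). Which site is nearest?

Outer

Squared distances to each site:
North: 589026330.000; Outer: 409325225.000; West: 2085366105.000; Upper: 1232267957.000; Central: 1597221328.000; Lower: 1801580269.000; South: 1409935700.000.
Minimum at Outer.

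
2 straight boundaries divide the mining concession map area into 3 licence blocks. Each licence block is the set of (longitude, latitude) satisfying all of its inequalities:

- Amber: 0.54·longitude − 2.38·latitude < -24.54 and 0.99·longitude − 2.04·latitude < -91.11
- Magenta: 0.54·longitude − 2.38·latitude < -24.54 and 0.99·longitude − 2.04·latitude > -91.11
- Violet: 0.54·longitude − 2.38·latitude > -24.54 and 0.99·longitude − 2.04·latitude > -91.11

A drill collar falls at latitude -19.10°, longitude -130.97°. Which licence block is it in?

Magenta

0.54·-130.97 − 2.38·-19.10 = -25.266, which is < -24.54
0.99·-130.97 − 2.04·-19.10 = -90.696, which is > -91.11
This sign pattern matches Magenta.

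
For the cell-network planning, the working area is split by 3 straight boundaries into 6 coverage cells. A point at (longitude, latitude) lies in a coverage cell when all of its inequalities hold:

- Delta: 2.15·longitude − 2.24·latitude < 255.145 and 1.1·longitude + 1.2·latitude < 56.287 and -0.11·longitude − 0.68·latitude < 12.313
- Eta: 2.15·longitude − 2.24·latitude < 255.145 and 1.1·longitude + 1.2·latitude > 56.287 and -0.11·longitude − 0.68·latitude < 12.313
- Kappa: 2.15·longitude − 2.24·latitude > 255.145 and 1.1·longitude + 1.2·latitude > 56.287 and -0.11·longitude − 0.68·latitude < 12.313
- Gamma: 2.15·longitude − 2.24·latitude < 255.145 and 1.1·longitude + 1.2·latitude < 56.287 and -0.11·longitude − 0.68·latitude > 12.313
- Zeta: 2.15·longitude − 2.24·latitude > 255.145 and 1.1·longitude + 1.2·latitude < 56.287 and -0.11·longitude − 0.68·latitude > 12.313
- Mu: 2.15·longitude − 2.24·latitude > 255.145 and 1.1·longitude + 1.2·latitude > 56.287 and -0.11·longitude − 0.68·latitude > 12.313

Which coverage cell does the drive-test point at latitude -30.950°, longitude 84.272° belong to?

Delta

2.15·84.272 − 2.24·-30.950 = 250.513, which is < 255.145
1.1·84.272 + 1.2·-30.950 = 55.559, which is < 56.287
-0.11·84.272 − 0.68·-30.950 = 11.776, which is < 12.313
This sign pattern matches Delta.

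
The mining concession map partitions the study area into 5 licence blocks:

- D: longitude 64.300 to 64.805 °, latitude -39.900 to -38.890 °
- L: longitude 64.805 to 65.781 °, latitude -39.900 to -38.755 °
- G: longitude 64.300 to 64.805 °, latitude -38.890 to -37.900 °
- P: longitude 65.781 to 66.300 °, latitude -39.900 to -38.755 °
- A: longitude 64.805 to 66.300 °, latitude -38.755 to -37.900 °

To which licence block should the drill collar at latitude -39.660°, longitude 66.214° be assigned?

The point has longitude = 66.214 and latitude = -39.660.
Only P satisfies 65.781 ≤ longitude ≤ 66.300 and -39.900 ≤ latitude ≤ -38.755.

P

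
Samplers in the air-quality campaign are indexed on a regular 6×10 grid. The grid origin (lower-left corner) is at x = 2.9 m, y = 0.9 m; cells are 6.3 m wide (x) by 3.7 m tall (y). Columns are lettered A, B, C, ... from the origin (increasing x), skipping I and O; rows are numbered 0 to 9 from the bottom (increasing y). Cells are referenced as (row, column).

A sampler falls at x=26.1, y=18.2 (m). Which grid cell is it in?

Column index: ⌊(26.1 − 2.9) / 6.3⌋ = ⌊3.683⌋ = 3 → column D
Row offset from origin: ⌊(18.2 − 0.9) / 3.7⌋ = ⌊4.676⌋ = 4 → row 4

(4, D)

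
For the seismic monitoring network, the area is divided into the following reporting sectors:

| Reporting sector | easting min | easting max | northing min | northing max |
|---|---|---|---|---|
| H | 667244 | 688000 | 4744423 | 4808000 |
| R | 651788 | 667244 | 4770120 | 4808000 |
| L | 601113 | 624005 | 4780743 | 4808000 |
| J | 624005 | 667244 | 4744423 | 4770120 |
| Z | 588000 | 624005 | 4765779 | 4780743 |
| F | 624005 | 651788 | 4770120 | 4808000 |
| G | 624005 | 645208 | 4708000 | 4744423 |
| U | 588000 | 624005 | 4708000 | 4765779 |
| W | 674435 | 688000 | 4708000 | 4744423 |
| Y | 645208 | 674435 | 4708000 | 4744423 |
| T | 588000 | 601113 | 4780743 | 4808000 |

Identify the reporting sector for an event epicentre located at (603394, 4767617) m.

Z

The point has easting = 603394 and northing = 4767617.
Only Z satisfies 588000 ≤ easting ≤ 624005 and 4765779 ≤ northing ≤ 4780743.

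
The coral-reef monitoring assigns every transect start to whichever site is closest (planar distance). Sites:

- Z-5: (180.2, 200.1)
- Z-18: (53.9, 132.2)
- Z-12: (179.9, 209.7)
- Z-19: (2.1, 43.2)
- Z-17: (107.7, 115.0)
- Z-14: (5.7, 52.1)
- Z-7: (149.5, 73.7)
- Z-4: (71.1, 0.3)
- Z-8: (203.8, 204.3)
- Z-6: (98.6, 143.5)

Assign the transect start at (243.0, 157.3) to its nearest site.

Z-8

Squared distances to each site:
Z-5: 5775.680; Z-18: 36388.820; Z-12: 6727.370; Z-19: 71051.620; Z-17: 20095.380; Z-14: 67378.330; Z-7: 15731.210; Z-4: 54198.610; Z-8: 3745.640; Z-6: 21041.800.
Minimum at Z-8.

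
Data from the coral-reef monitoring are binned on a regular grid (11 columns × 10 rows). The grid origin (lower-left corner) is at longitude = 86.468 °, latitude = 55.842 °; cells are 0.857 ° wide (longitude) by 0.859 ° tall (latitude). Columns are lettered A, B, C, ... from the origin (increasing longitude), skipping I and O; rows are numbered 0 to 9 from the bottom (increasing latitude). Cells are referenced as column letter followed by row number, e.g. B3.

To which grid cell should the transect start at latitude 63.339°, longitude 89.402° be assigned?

D8

Column index: ⌊(89.402 − 86.468) / 0.857⌋ = ⌊3.424⌋ = 3 → column D
Row offset from origin: ⌊(63.339 − 55.842) / 0.859⌋ = ⌊8.728⌋ = 8 → row 8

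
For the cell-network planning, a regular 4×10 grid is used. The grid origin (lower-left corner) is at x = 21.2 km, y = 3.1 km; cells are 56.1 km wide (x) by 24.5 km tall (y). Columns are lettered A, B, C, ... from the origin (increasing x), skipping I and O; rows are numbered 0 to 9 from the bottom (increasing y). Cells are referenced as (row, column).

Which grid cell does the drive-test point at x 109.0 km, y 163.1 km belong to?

(6, B)

Column index: ⌊(109.0 − 21.2) / 56.1⌋ = ⌊1.565⌋ = 1 → column B
Row offset from origin: ⌊(163.1 − 3.1) / 24.5⌋ = ⌊6.531⌋ = 6 → row 6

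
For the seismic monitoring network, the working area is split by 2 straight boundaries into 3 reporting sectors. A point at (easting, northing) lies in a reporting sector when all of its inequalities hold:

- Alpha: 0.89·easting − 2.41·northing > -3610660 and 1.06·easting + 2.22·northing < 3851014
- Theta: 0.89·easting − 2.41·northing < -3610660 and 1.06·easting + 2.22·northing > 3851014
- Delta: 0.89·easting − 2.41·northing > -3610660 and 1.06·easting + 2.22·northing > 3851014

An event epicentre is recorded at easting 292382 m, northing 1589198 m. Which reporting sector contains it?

0.89·292382 − 2.41·1589198 = -3569747.200, which is > -3610660
1.06·292382 + 2.22·1589198 = 3837944.480, which is < 3851014
This sign pattern matches Alpha.

Alpha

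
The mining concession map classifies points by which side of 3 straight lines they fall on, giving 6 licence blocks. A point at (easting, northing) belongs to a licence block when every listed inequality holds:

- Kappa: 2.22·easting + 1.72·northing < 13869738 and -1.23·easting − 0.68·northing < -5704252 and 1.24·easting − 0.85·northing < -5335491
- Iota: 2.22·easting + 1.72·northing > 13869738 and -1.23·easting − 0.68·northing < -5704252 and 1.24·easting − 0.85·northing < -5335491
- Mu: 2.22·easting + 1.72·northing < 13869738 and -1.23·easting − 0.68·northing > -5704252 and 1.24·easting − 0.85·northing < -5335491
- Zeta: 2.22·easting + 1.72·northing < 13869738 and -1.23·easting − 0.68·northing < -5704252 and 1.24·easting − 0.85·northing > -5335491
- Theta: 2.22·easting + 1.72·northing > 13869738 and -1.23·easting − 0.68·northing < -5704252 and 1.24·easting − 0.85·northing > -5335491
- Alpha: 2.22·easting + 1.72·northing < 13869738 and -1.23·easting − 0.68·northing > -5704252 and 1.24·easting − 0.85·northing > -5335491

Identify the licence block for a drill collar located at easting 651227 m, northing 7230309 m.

2.22·651227 + 1.72·7230309 = 13881855.420, which is > 13869738
-1.23·651227 − 0.68·7230309 = -5717619.330, which is < -5704252
1.24·651227 − 0.85·7230309 = -5338241.170, which is < -5335491
This sign pattern matches Iota.

Iota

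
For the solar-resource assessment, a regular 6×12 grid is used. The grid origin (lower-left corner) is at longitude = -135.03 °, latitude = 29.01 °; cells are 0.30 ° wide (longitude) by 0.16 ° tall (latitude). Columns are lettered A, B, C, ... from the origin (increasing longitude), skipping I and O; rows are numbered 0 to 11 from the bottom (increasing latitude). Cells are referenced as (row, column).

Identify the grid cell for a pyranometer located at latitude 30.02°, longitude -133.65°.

(6, E)

Column index: ⌊(-133.65 − -135.03) / 0.30⌋ = ⌊4.600⌋ = 4 → column E
Row offset from origin: ⌊(30.02 − 29.01) / 0.16⌋ = ⌊6.312⌋ = 6 → row 6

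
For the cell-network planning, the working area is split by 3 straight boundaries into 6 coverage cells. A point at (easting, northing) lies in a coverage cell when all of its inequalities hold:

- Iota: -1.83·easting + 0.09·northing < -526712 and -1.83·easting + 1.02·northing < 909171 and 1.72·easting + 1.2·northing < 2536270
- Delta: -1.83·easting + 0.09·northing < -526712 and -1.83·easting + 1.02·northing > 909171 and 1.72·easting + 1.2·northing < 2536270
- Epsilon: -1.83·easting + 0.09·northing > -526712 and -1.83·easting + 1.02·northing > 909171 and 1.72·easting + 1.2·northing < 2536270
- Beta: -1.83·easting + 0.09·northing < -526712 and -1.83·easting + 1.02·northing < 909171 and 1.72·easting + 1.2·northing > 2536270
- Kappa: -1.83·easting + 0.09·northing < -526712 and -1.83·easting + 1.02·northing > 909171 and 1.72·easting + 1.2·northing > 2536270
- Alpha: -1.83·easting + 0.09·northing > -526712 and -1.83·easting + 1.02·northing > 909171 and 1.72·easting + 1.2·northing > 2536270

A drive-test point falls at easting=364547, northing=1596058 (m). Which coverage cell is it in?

Alpha

-1.83·364547 + 0.09·1596058 = -523475.790, which is > -526712
-1.83·364547 + 1.02·1596058 = 960858.150, which is > 909171
1.72·364547 + 1.2·1596058 = 2542290.440, which is > 2536270
This sign pattern matches Alpha.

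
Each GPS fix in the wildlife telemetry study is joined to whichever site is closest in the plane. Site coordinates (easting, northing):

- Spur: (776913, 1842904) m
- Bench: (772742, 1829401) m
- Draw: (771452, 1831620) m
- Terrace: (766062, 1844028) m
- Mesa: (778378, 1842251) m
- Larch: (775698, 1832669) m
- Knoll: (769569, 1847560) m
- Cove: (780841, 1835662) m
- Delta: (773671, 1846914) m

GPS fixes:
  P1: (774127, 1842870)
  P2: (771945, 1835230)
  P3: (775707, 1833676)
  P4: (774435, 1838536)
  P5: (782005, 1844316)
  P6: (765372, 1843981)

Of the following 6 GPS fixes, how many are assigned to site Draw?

P1 → Spur
P2 → Draw
P3 → Larch
P4 → Spur
P5 → Mesa
P6 → Terrace
1 of the 6 goes to Draw.

1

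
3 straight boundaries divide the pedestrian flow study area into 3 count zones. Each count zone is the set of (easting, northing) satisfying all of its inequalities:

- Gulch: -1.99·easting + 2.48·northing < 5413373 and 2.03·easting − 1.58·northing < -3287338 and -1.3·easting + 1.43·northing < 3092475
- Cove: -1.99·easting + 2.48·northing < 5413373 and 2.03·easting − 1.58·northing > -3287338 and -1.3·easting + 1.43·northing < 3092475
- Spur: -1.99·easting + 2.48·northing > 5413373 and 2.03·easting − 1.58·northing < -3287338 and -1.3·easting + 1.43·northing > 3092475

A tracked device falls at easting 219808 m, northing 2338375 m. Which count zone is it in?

Cove

-1.99·219808 + 2.48·2338375 = 5361752.080, which is < 5413373
2.03·219808 − 1.58·2338375 = -3248422.260, which is > -3287338
-1.3·219808 + 1.43·2338375 = 3058125.850, which is < 3092475
This sign pattern matches Cove.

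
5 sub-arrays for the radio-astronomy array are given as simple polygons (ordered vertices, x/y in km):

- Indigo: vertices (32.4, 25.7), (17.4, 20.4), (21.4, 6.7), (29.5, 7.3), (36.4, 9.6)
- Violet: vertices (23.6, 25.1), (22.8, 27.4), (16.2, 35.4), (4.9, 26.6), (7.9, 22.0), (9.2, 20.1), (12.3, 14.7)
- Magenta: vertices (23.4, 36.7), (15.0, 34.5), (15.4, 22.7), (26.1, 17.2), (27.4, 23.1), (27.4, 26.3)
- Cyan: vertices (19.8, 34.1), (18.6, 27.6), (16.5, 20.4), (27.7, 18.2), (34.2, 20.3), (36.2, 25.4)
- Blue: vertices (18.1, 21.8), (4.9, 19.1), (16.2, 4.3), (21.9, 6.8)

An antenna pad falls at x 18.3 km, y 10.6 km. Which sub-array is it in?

Cast a ray rightward from (18.3, 10.6). For each polygon, the edges (by vertex number in listed order) whose endpoints lie on opposite sides of y = 10.6, where each meets that height, and whether that is right or left of the point:
Indigo: 2–3 at x≈20.26 (right), 5–1 at x≈36.15 (right) → 2 crossings.
Violet: no edge straddles that height → 0 crossings.
Magenta: no edge straddles that height → 0 crossings.
Cyan: no edge straddles that height → 0 crossings.
Blue: 2–3 at x≈11.39 (left), 4–1 at x≈20.94 (right) → 1 crossing.
Only Blue has an odd count, so the point is inside Blue.

Blue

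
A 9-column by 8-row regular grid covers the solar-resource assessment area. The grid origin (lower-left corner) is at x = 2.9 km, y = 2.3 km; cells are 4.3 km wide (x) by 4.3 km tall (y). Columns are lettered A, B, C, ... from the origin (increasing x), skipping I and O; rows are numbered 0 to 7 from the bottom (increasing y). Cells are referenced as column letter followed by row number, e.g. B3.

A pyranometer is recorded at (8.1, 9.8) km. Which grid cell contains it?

B1

Column index: ⌊(8.1 − 2.9) / 4.3⌋ = ⌊1.209⌋ = 1 → column B
Row offset from origin: ⌊(9.8 − 2.3) / 4.3⌋ = ⌊1.744⌋ = 1 → row 1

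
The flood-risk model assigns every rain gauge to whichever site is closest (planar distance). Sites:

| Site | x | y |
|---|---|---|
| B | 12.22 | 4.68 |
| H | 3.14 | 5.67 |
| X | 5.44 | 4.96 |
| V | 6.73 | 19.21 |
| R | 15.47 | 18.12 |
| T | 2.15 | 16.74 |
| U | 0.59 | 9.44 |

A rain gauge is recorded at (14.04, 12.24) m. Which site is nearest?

Squared distances to each site:
B: 60.466; H: 161.975; X: 126.958; V: 102.017; R: 36.619; T: 161.622; U: 188.742.
Minimum at R.

R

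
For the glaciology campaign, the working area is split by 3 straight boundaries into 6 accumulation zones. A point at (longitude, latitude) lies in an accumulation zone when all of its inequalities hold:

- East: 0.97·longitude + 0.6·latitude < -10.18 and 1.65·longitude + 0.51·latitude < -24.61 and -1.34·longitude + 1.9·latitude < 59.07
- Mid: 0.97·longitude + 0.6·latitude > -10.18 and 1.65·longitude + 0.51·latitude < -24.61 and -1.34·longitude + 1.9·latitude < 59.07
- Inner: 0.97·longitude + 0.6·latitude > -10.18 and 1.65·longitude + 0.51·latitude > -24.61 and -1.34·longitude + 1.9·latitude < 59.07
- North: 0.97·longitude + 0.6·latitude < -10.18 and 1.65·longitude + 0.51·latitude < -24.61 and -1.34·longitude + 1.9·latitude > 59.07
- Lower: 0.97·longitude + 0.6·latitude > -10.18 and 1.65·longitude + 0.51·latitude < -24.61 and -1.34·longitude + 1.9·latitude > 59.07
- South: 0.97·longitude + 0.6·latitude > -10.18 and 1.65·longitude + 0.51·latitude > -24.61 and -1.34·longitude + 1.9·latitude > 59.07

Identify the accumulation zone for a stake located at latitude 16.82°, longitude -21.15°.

0.97·-21.15 + 0.6·16.82 = -10.423, which is < -10.18
1.65·-21.15 + 0.51·16.82 = -26.319, which is < -24.61
-1.34·-21.15 + 1.9·16.82 = 60.299, which is > 59.07
This sign pattern matches North.

North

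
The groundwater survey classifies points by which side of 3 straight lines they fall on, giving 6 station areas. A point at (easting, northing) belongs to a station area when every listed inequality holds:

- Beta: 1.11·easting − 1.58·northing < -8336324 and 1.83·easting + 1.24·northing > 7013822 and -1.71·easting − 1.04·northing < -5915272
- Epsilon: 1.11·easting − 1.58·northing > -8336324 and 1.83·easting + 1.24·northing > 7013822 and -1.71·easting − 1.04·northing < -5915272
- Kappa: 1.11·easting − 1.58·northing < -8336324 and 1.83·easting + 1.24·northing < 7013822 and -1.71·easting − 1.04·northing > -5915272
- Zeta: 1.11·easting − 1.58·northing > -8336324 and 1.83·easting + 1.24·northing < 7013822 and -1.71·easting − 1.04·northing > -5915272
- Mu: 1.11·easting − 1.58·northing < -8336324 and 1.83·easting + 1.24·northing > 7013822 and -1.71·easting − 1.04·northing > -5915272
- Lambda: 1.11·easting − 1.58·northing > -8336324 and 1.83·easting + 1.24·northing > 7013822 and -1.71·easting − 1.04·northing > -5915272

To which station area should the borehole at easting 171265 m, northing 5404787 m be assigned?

1.11·171265 − 1.58·5404787 = -8349459.310, which is < -8336324
1.83·171265 + 1.24·5404787 = 7015350.830, which is > 7013822
-1.71·171265 − 1.04·5404787 = -5913841.630, which is > -5915272
This sign pattern matches Mu.

Mu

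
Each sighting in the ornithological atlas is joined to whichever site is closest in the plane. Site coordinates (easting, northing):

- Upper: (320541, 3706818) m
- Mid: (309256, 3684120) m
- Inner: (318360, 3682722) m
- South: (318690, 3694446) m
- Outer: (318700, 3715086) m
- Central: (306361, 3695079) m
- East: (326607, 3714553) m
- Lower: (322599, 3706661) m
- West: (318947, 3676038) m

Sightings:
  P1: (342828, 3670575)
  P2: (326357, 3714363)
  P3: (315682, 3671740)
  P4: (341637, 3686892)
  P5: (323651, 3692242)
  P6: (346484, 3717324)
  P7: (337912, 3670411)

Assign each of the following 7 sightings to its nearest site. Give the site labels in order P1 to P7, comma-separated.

West, East, West, Inner, South, East, West

P1 → West (d²=600146530.00)
P2 → East (d²=98600.00)
P3 → West (d²=29133029.00)
P4 → Inner (d²=559207629.00)
P5 → South (d²=29469137.00)
P6 → East (d²=402773570.00)
P7 → West (d²=391334354.00)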